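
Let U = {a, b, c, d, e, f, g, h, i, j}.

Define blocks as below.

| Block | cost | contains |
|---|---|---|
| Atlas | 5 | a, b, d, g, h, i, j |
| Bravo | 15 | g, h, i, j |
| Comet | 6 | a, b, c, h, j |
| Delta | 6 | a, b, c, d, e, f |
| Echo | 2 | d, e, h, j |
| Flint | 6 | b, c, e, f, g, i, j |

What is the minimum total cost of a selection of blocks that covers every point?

11

Atlas, Delta together cover every point (Atlas ∪ Delta = {a, b, c, d, e, f, g, h, i, j}); total cost 5 + 6 = 11.
The greedy pick Echo, Flint, Atlas costs 13; no covering selection beats 11.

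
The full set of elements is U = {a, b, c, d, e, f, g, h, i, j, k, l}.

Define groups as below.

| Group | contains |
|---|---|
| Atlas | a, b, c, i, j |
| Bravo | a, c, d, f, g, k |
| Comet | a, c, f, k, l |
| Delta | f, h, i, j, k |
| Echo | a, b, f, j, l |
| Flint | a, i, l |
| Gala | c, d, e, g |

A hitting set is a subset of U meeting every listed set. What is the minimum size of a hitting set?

T = {a, d, j} meets every group (each contains at least one member of T), and |T| = 3.
No choice of 2 elements meets every group, so 3 is the minimum.

3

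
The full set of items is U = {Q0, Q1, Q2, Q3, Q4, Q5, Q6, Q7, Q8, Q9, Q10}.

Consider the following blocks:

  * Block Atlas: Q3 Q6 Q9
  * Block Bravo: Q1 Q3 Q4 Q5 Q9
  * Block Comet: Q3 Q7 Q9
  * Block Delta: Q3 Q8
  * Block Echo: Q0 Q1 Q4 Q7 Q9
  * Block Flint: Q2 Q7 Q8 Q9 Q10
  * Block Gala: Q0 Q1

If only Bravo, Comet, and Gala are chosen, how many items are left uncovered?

Union of Bravo, Comet, Gala = {Q0, Q1, Q3, Q4, Q5, Q7, Q9}.
Not covered: Q2, Q6, Q8, Q10 — 4 items.

4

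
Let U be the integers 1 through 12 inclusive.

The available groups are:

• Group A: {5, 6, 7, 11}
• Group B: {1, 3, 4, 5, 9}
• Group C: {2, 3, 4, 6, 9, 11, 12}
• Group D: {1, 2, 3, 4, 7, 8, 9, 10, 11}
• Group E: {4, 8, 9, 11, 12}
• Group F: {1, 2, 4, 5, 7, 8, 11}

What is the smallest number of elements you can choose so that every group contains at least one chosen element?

2

The 2 elements {4, 7} hit every group.
No single element lies in every group, so at least 2 are needed and 2 is optimal.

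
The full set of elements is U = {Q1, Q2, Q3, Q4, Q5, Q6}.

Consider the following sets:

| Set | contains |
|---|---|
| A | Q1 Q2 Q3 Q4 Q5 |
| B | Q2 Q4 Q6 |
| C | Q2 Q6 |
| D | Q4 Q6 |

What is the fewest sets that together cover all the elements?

Take {A, B}. Their union is {Q1, Q2, Q3, Q4, Q5, Q6}, which is all 6 elements.
No single set has all 6 elements (the largest, A, has 5), so 2 is optimal.

2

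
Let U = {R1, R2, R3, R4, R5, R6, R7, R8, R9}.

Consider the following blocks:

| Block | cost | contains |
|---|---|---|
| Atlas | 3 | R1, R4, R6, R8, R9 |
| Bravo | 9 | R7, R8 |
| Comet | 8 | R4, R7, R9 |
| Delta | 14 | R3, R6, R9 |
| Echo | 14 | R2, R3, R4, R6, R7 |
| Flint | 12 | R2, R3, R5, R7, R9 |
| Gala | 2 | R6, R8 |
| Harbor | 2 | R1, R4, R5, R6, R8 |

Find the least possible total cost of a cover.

14

Flint, Harbor together cover every point (Flint ∪ Harbor = {R1, R2, R3, R4, R5, R6, R7, R8, R9}); total cost 12 + 2 = 14.
The greedy pick Harbor, Atlas, Flint costs 17; no covering selection beats 14.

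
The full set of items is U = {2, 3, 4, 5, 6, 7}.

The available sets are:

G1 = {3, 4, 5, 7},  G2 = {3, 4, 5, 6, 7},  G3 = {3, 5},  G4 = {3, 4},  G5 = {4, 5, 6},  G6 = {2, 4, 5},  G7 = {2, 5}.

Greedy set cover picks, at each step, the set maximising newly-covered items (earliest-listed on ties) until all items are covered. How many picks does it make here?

2

Greedy: pick G2 (covers 5 new) → pick G6 (covers 1 new). Total picks: 2.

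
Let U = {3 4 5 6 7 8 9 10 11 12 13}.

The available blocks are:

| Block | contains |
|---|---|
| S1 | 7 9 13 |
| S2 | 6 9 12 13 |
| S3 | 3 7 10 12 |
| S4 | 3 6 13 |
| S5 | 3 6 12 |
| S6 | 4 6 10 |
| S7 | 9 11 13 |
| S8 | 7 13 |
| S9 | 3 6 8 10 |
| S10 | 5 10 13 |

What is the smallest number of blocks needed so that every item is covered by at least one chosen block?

5

S3, S6, S7, S9, and S10 cover everything between them: the union {3, 4, 5, 6, 7, 8, 9, 10, 11, 12, 13} is all of U.
No 4 of the 10 blocks cover everything (all 210 combinations miss at least one item), so 5 is optimal.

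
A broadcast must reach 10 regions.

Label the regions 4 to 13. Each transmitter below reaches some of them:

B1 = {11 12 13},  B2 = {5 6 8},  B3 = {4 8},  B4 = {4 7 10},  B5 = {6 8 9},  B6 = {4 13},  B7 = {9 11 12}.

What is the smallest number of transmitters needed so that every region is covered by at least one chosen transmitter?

4

B2 and B4 and B6 and B7 together: B2 ∪ B4 ∪ B6 ∪ B7 = {4, 5, 6, 7, 8, 9, 10, 11, 12, 13} — every region is covered.
Each transmitter has at most 3 regions, and 3·3 = 9 < 10 — so at least 4 transmitters are needed, and 4 is optimal.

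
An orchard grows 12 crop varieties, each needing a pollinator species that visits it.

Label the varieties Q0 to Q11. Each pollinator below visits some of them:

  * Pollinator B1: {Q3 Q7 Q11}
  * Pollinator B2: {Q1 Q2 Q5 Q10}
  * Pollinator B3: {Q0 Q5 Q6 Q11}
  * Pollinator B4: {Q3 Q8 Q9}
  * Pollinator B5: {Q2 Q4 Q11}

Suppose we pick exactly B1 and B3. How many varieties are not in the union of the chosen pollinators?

Union of B1, B3 = {Q0, Q3, Q5, Q6, Q7, Q11}.
Not covered: Q1, Q2, Q4, Q8, Q9, Q10 — 6 varieties.

6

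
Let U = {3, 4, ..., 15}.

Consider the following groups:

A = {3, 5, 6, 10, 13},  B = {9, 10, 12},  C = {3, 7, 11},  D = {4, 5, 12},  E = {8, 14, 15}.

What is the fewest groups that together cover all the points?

A and B and C and D and E together: A ∪ B ∪ C ∪ D ∪ E = {3, 4, 5, 6, 7, 8, 9, 10, 11, 12, 13, 14, 15} — every point is covered.
No 4 of the 5 groups cover everything (all 5 combinations miss at least one point), so 5 is optimal.

5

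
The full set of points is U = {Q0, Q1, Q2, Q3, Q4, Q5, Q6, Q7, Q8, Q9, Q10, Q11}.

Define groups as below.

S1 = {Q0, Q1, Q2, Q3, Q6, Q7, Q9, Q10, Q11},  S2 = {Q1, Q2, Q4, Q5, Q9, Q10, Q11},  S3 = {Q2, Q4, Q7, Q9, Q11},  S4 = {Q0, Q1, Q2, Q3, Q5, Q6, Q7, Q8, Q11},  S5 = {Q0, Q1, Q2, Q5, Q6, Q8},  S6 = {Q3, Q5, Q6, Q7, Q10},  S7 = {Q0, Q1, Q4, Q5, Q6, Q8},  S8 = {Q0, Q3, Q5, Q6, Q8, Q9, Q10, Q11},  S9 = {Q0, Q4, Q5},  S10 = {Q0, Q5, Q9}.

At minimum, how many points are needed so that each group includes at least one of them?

The 2 points {Q5, Q9} hit every group.
No single point lies in every group, so at least 2 are needed and 2 is optimal.

2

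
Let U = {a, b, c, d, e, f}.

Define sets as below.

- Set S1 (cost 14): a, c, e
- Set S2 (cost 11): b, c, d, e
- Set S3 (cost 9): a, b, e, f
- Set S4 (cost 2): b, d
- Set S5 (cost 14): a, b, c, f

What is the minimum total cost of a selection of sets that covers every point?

20

S2, S3 together cover every point (S2 ∪ S3 = {a, b, c, d, e, f}); total cost 11 + 9 = 20.
The greedy pick S4, S3, S2 costs 22; no covering selection beats 20.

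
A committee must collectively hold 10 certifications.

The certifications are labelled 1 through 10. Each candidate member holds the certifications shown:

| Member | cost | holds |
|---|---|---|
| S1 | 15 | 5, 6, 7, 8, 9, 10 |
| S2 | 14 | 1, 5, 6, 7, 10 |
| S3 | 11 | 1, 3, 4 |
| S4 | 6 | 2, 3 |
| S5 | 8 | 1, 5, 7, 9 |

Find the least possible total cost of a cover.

S1, S3, S4 together cover every certification (S1 ∪ S3 ∪ S4 = {1, 2, 3, 4, 5, 6, 7, 8, 9, 10}); total cost 15 + 11 + 6 = 32.
The greedy pick S5, S4, S1, S3 costs 40; no covering selection beats 32.

32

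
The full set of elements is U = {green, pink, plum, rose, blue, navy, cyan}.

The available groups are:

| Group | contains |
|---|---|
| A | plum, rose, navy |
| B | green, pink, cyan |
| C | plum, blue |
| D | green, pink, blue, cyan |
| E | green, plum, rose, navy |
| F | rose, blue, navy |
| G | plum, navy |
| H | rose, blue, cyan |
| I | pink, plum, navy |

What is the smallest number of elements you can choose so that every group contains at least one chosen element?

Take T = {plum, blue, cyan}. Each listed group contains at least one of these, so T is a hitting set of size 3.
No choice of 2 elements meets every group, so 3 is the minimum.

3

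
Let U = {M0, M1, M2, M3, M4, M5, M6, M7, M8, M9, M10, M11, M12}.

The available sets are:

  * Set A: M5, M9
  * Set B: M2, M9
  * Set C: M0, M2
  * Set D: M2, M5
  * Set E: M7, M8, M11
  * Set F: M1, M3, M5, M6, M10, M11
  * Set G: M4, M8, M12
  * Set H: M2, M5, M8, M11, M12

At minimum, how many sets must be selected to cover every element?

5

B and C and E and F and G together: B ∪ C ∪ E ∪ F ∪ G = {M0, M1, M2, M3, M4, M5, M6, M7, M8, M9, M10, M11, M12} — every element is covered.
No 4 of the 8 sets cover everything (all 70 combinations miss at least one element), so 5 is optimal.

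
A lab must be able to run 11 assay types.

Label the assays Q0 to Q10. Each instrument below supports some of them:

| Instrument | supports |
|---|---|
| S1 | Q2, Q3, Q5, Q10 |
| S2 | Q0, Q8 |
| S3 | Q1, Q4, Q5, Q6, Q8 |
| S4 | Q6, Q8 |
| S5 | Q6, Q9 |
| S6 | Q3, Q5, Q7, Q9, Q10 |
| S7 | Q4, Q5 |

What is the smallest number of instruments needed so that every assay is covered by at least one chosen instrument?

4

Take {S1, S2, S3, S6}. Their union is {Q0, Q1, Q2, Q3, Q4, Q5, Q6, Q7, Q8, Q9, Q10}, which is all 11 assays.
No 3 of the 7 instruments cover everything (all 35 combinations miss at least one assay), so 4 is optimal.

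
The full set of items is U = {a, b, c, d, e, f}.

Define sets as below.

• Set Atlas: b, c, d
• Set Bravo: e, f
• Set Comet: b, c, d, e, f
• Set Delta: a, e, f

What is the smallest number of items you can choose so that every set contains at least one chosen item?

The 2 items {c, e} hit every set.
The sets Atlas, Delta are pairwise disjoint, so any hitting set needs a separate item for each — at least 2. Hence 2 is optimal.

2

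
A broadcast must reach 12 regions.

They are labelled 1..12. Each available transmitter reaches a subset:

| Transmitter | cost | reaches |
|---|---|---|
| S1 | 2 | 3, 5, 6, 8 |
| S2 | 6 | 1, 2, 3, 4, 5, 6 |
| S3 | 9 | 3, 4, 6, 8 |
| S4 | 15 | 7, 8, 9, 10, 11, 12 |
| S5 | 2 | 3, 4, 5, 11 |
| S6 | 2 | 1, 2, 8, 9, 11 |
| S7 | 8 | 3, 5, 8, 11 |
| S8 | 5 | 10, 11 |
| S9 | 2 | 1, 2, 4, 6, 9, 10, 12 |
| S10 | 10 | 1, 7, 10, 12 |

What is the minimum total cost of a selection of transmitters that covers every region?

S1, S5, S6, S10 together cover every region (S1 ∪ S5 ∪ S6 ∪ S10 = {1, 2, 3, 4, 5, 6, 7, 8, 9, 10, 11, 12}); total cost 2 + 2 + 2 + 10 = 16.
No covering selection has total cost below 16.

16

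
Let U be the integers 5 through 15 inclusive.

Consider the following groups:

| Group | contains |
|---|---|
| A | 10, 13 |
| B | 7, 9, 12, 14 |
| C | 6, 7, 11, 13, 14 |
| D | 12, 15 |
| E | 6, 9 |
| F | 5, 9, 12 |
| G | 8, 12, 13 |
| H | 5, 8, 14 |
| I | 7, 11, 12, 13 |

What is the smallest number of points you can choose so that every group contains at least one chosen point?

4

The 4 points {9, 13, 14, 15} hit every group.
The groups A, D, E, H are pairwise disjoint, so any hitting set needs a separate point for each — at least 4. Hence 4 is optimal.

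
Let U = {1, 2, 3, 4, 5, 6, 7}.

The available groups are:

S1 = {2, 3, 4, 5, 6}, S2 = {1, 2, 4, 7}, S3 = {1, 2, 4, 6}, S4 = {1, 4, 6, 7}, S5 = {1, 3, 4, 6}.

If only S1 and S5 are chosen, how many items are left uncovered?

1

Union of S1, S5 = {1, 2, 3, 4, 5, 6}.
Not covered: 7 — 1 item.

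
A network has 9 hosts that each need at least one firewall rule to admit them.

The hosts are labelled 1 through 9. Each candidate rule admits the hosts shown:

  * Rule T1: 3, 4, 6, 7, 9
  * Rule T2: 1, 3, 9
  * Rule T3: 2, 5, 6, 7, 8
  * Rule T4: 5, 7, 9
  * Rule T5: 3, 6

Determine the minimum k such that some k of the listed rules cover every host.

T1 and T2 and T3 together: T1 ∪ T2 ∪ T3 = {1, 2, 3, 4, 5, 6, 7, 8, 9} — every host is covered.
Only T2 contains 1, so T2 is forced; the remaining 6 hosts need at least 2 more rules (each remaining rule adds at most 5) — so at least 3 rules are needed, and 3 is optimal.

3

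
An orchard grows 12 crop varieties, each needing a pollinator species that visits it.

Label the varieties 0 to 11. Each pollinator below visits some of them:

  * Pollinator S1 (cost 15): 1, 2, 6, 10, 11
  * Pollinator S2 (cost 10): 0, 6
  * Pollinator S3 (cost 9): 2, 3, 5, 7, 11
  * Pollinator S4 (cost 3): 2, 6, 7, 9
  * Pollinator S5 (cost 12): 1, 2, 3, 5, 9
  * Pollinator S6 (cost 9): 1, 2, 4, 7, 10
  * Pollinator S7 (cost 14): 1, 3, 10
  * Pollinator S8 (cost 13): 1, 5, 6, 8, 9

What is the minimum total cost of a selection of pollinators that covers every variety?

S2, S3, S6, S8 together cover every variety (S2 ∪ S3 ∪ S6 ∪ S8 = {0, 1, 2, 3, 4, 5, 6, 7, 8, 9, 10, 11}); total cost 10 + 9 + 9 + 13 = 41.
The greedy pick S4, S3, S6, S2, S8 costs 44; no covering selection beats 41.

41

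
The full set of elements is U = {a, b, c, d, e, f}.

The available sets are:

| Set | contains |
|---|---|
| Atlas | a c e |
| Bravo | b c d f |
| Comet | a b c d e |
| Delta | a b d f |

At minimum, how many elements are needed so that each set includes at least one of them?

Take H = {a, c}. Each listed set contains at least one of these, so H is a hitting set of size 2.
No single element lies in every set, so at least 2 are needed and 2 is optimal.

2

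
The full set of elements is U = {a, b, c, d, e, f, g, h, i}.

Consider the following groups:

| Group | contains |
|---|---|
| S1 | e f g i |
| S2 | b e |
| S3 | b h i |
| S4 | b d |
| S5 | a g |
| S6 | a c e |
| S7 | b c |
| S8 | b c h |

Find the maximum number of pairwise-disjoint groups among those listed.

S3, S6 are pairwise disjoint (S3={b,h,i}; S6={a,c,e}).
Every remaining group overlaps one of these, and no 3 of the listed groups are pairwise disjoint, so 2 is the maximum.

2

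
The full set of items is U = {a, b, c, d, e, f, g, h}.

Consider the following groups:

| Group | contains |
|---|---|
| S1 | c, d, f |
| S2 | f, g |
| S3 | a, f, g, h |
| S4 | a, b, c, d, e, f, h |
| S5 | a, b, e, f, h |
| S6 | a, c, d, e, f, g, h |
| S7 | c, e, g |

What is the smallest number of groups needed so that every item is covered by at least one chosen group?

2

Take {S2, S4}. Their union is {a, b, c, d, e, f, g, h}, which is all 8 items.
No single group has all 8 items (the largest, S4, has 7), so 2 is optimal.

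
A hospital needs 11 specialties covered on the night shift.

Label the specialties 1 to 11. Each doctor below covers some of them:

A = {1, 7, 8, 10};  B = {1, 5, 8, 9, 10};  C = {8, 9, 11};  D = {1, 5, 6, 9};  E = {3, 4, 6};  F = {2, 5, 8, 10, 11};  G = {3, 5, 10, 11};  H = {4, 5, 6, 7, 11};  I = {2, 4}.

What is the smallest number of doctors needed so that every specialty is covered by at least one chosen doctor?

4

Take {D, F, G, H}. Their union is {1, 2, 3, 4, 5, 6, 7, 8, 9, 10, 11}, which is all 11 specialties.
No 3 of the 9 doctors cover everything (all 84 combinations miss at least one specialty), so 4 is optimal.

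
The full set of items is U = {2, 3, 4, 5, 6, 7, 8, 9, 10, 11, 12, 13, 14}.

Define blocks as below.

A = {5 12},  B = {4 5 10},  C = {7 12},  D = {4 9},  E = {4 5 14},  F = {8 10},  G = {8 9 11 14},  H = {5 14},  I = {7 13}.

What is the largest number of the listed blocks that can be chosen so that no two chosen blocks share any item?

4

C, D, F, H are pairwise disjoint (C={7,12}; D={4,9}; F={8,10}; H={5,14}).
Every remaining block overlaps one of these, and no 5 of the listed blocks are pairwise disjoint, so 4 is the maximum.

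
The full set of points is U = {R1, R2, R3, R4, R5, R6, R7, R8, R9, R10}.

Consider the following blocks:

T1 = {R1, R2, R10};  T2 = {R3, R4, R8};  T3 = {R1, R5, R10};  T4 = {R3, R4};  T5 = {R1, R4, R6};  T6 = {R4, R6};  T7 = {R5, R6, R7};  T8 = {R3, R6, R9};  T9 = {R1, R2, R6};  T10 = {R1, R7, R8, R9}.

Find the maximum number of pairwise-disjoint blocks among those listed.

3

T1, T2, T7 are pairwise disjoint (T1={R1,R2,R10}; T2={R3,R4,R8}; T7={R5,R6,R7}).
Every remaining block overlaps one of these, and no 4 of the listed blocks are pairwise disjoint, so 3 is the maximum.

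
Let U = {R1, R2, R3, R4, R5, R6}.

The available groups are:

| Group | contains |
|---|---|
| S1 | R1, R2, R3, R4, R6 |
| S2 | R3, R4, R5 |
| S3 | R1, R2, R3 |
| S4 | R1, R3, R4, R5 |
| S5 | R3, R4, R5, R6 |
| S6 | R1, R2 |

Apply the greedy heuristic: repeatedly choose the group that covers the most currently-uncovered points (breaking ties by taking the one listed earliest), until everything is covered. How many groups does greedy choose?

2

Greedy: pick S1 (covers 5 new) → pick S2 (covers 1 new). Total picks: 2.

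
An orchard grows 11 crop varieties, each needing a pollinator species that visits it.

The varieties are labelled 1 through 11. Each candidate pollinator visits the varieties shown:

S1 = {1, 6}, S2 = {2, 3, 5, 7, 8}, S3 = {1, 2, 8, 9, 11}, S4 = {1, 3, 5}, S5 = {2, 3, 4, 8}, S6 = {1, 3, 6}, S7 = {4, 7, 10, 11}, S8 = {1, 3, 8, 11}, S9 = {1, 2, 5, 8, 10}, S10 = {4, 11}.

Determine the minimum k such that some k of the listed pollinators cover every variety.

4

S3 and S6 and S7 and S9 together: S3 ∪ S6 ∪ S7 ∪ S9 = {1, 2, 3, 4, 5, 6, 7, 8, 9, 10, 11} — every variety is covered.
No 3 of the 10 pollinators cover everything (all 120 combinations miss at least one variety), so 4 is optimal.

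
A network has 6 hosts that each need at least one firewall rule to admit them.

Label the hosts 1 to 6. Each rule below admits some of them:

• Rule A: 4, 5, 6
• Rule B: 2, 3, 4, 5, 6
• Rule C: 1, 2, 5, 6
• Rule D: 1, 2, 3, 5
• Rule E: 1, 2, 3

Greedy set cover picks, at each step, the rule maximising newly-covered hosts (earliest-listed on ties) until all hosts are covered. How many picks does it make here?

Greedy: pick B (covers 5 new) → pick C (covers 1 new). Total picks: 2.

2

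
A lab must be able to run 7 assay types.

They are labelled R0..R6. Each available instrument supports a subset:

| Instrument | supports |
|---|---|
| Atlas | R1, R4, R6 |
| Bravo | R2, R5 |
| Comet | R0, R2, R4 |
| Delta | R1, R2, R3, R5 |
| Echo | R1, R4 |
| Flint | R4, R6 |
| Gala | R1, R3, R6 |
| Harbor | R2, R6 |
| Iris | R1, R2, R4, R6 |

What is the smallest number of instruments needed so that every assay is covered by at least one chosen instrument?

Take {Atlas, Comet, Delta}. Their union is {R0, R1, R2, R3, R4, R5, R6}, which is all 7 assays.
Only Comet contains R0, so Comet is forced; the remaining 4 assays need at least 2 more instruments (each remaining instrument adds at most 3) — so at least 3 instruments are needed, and 3 is optimal.

3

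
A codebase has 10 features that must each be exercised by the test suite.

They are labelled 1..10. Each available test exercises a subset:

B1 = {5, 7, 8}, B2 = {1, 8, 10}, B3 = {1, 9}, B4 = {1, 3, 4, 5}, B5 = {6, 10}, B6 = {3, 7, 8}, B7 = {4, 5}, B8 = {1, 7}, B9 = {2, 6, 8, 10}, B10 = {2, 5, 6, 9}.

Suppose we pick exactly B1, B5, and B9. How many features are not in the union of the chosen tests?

4

Union of B1, B5, B9 = {2, 5, 6, 7, 8, 10}.
Not covered: 1, 3, 4, 9 — 4 features.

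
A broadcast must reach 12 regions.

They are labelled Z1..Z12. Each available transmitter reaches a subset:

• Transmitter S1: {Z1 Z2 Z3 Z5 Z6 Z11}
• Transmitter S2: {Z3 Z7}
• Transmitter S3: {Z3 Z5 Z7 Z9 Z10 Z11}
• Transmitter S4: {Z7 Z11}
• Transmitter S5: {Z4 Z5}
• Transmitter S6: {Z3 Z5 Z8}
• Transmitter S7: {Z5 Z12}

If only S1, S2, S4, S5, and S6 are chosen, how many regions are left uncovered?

Union of S1, S2, S4, S5, S6 = {Z1, Z2, Z3, Z4, Z5, Z6, Z7, Z8, Z11}.
Not covered: Z9, Z10, Z12 — 3 regions.

3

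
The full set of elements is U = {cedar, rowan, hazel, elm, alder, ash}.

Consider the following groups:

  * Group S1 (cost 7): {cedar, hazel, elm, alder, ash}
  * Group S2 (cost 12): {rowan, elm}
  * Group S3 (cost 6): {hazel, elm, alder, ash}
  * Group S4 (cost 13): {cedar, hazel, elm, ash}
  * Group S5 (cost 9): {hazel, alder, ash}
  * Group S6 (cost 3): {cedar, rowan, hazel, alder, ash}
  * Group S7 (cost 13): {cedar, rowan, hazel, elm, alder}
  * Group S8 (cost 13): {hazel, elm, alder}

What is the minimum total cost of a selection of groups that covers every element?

9

S3, S6 together cover every element (S3 ∪ S6 = {cedar, rowan, hazel, elm, alder, ash}); total cost 6 + 3 = 9.
No covering selection has total cost below 9.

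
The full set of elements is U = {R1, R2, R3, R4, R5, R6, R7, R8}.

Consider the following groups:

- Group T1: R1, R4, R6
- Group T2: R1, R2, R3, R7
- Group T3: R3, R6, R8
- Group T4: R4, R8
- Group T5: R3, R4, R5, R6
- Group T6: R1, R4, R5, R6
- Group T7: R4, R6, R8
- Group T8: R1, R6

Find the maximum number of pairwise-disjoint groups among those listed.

T2, T7 are pairwise disjoint (T2={R1,R2,R3,R7}; T7={R4,R6,R8}).
Every remaining group overlaps one of these, and no 3 of the listed groups are pairwise disjoint, so 2 is the maximum.

2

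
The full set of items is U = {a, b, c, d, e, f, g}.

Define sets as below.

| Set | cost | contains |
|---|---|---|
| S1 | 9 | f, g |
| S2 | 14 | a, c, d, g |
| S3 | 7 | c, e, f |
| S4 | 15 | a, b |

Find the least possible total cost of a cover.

S2, S3, S4 together cover every item (S2 ∪ S3 ∪ S4 = {a, b, c, d, e, f, g}); total cost 14 + 7 + 15 = 36.
No covering selection has total cost below 36.

36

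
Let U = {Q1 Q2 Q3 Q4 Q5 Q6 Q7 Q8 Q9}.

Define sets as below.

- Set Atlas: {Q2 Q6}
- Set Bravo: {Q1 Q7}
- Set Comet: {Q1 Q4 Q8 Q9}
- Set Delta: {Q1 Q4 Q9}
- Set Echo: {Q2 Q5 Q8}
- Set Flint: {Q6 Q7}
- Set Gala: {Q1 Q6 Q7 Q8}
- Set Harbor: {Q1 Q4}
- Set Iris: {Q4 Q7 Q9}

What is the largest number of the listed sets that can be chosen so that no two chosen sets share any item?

Echo, Flint, Harbor are pairwise disjoint (Echo={Q2,Q5,Q8}; Flint={Q6,Q7}; Harbor={Q1,Q4}).
Every remaining set overlaps one of these, and no 4 of the listed sets are pairwise disjoint, so 3 is the maximum.

3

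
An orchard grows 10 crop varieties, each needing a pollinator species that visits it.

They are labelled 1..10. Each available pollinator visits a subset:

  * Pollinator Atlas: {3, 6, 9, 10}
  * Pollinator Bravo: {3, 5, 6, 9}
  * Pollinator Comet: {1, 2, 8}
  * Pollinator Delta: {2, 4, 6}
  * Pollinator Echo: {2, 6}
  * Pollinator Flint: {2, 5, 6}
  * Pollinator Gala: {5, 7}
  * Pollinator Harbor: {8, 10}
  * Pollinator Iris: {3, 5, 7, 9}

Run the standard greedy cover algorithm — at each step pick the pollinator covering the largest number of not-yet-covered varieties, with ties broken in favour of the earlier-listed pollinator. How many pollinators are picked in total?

Greedy: pick Atlas (covers 4 new) → pick Comet (covers 3 new) → pick Gala (covers 2 new) → pick Delta (covers 1 new). Total picks: 4.

4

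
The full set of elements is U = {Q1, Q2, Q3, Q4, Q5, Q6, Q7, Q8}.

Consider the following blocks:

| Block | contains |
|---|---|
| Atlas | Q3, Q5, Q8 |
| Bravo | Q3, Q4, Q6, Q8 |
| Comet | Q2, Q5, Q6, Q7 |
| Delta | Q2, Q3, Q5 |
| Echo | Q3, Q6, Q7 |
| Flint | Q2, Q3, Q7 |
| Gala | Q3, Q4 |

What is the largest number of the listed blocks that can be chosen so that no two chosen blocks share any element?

Comet, Gala are pairwise disjoint (Comet={Q2,Q5,Q6,Q7}; Gala={Q3,Q4}).
Every remaining block overlaps one of these, and no 3 of the listed blocks are pairwise disjoint, so 2 is the maximum.

2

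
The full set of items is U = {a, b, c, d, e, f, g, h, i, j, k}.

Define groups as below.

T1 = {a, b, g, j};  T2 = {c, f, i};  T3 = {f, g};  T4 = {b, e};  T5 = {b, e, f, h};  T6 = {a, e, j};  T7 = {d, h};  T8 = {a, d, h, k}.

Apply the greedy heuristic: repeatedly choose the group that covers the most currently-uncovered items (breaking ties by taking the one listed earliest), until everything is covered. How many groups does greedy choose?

4

Greedy: pick T1 (covers 4 new) → pick T2 (covers 3 new) → pick T8 (covers 3 new) → pick T4 (covers 1 new). Total picks: 4.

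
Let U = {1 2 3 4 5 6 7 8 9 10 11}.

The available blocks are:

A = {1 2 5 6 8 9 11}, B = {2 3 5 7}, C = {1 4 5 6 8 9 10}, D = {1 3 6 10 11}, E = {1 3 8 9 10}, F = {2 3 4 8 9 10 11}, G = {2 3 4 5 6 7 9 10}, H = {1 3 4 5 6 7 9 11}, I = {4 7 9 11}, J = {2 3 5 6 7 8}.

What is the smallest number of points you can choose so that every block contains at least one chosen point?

Take T = {3, 9}. Each listed block contains at least one of these, so T is a hitting set of size 2.
No single point lies in every block, so at least 2 are needed and 2 is optimal.

2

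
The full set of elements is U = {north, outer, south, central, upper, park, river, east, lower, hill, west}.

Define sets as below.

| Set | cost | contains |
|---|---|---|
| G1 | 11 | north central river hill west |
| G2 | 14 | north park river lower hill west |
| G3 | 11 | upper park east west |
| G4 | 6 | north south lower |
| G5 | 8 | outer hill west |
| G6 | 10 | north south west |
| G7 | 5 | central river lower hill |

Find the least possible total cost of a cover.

30

G3, G4, G5, G7 together cover every element (G3 ∪ G4 ∪ G5 ∪ G7 = {north, outer, south, central, upper, park, river, east, lower, hill, west}); total cost 11 + 6 + 8 + 5 = 30.
No covering selection has total cost below 30.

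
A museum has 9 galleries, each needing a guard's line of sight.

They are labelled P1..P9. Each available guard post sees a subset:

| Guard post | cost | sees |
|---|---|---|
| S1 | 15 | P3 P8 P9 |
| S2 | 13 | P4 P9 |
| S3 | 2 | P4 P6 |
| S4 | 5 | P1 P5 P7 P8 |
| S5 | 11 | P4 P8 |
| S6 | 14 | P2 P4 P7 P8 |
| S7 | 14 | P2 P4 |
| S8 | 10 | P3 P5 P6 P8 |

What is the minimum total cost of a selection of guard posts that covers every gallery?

S1, S3, S4, S7 together cover every gallery (S1 ∪ S3 ∪ S4 ∪ S7 = {P1, P2, P3, P4, P5, P6, P7, P8, P9}); total cost 15 + 2 + 5 + 14 = 36.
No covering selection has total cost below 36.

36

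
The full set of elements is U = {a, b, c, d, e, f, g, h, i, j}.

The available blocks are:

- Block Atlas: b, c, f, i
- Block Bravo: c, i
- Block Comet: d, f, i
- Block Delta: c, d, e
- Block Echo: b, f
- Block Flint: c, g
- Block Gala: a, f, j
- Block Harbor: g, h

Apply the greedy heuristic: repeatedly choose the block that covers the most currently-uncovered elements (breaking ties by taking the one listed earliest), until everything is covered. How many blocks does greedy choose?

Greedy: pick Atlas (covers 4 new) → pick Delta (covers 2 new) → pick Gala (covers 2 new) → pick Harbor (covers 2 new). Total picks: 4.

4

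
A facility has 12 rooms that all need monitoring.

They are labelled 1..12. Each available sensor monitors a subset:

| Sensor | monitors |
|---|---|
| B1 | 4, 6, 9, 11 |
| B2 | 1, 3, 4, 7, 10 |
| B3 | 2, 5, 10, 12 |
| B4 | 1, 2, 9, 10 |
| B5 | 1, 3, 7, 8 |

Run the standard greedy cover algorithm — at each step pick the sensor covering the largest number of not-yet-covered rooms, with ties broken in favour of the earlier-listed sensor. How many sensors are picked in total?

4

Greedy: pick B2 (covers 5 new) → pick B1 (covers 3 new) → pick B3 (covers 3 new) → pick B5 (covers 1 new). Total picks: 4.
(The true minimum cover uses only 3 sensors, so greedy is not optimal here.)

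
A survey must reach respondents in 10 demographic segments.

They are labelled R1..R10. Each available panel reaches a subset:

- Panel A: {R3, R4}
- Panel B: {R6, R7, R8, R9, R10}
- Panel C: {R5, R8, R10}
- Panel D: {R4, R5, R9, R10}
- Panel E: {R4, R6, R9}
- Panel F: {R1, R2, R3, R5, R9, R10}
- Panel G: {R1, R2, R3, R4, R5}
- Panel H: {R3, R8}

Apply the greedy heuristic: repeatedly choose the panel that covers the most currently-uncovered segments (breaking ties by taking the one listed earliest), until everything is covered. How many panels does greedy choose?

3

Greedy: pick F (covers 6 new) → pick B (covers 3 new) → pick A (covers 1 new). Total picks: 3.
(The true minimum cover uses only 2 panels, so greedy is not optimal here.)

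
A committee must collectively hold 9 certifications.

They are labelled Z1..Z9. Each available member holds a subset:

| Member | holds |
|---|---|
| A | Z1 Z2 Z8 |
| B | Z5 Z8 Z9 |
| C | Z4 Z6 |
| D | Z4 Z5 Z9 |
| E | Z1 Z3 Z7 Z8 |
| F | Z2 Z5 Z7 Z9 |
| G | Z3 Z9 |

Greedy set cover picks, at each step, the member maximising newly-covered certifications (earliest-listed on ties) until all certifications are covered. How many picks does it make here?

4

Greedy: pick E (covers 4 new) → pick D (covers 3 new) → pick A (covers 1 new) → pick C (covers 1 new). Total picks: 4.
(The true minimum cover uses only 3 members, so greedy is not optimal here.)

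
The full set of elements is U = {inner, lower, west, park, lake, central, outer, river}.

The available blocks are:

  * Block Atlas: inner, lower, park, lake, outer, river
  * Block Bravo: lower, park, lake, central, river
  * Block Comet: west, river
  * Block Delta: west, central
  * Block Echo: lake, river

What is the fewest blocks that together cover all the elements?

2

Atlas and Delta cover everything between them: the union {inner, lower, west, park, lake, central, outer, river} is all of U.
No single block has all 8 elements (the largest, Atlas, has 6), so 2 is optimal.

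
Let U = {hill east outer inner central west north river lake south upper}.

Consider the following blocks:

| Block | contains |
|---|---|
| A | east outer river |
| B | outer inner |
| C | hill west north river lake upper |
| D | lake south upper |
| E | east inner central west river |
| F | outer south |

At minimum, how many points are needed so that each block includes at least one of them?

Take H = {outer, central, lake}. Each listed block contains at least one of these, so H is a hitting set of size 3.
No choice of 2 points meets every block, so 3 is the minimum.

3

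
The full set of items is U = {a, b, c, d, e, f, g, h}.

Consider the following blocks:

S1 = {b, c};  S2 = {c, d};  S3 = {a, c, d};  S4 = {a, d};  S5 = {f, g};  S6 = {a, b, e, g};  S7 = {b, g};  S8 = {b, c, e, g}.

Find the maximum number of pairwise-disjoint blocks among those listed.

S1, S4, S5 are pairwise disjoint (S1={b,c}; S4={a,d}; S5={f,g}).
Every remaining block overlaps one of these, and no 4 of the listed blocks are pairwise disjoint, so 3 is the maximum.

3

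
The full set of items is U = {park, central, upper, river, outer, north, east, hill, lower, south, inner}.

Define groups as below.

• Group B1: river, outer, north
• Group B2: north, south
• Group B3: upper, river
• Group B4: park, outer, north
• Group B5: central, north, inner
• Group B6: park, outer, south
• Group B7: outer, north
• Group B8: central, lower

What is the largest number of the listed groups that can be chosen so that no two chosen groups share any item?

3

B3, B5, B6 are pairwise disjoint (B3={upper,river}; B5={central,north,inner}; B6={park,outer,south}).
Every remaining group overlaps one of these, and no 4 of the listed groups are pairwise disjoint, so 3 is the maximum.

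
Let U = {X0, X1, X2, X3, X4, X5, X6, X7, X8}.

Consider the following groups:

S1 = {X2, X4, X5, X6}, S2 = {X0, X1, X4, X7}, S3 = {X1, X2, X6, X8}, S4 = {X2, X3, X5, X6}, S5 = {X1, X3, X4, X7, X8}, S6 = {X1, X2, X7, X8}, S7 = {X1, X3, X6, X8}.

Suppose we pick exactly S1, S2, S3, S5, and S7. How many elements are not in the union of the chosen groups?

0

Union of S1, S2, S3, S5, S7 = {X0, X1, X2, X3, X4, X5, X6, X7, X8} — that's every element, so 0 are uncovered.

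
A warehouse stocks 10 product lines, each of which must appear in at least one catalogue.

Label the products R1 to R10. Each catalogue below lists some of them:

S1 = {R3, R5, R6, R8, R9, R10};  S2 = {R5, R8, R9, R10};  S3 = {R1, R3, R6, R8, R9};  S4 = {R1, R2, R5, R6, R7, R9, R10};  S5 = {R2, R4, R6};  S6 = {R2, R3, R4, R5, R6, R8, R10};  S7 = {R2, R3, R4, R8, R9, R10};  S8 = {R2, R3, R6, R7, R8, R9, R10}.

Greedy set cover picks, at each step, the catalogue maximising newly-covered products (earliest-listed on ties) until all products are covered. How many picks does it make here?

Greedy: pick S4 (covers 7 new) → pick S6 (covers 3 new). Total picks: 2.

2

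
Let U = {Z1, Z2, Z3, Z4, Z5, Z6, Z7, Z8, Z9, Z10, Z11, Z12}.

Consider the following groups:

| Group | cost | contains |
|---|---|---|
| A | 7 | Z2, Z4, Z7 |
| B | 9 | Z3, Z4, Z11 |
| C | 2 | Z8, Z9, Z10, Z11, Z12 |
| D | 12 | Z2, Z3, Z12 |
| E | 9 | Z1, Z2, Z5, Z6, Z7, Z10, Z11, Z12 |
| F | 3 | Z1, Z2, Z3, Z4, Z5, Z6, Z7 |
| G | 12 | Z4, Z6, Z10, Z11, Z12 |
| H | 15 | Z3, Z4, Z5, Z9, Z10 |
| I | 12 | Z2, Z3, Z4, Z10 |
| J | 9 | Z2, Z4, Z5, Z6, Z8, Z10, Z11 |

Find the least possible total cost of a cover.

C, F together cover every point (C ∪ F = {Z1, Z2, Z3, Z4, Z5, Z6, Z7, Z8, Z9, Z10, Z11, Z12}); total cost 2 + 3 = 5.
No covering selection has total cost below 5.

5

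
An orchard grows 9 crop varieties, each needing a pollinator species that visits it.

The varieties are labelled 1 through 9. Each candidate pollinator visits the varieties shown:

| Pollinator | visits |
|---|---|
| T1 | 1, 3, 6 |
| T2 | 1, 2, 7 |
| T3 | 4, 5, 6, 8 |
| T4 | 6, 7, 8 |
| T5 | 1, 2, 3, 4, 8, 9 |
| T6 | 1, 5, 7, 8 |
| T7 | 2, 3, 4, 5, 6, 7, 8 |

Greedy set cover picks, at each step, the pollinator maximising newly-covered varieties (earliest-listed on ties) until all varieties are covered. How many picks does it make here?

2

Greedy: pick T7 (covers 7 new) → pick T5 (covers 2 new). Total picks: 2.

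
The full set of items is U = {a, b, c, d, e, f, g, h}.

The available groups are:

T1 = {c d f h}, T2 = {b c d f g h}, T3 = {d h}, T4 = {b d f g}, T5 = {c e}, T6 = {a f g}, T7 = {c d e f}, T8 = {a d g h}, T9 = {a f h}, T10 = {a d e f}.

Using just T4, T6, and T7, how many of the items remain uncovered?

Union of T4, T6, T7 = {a, b, c, d, e, f, g}.
Not covered: h — 1 item.

1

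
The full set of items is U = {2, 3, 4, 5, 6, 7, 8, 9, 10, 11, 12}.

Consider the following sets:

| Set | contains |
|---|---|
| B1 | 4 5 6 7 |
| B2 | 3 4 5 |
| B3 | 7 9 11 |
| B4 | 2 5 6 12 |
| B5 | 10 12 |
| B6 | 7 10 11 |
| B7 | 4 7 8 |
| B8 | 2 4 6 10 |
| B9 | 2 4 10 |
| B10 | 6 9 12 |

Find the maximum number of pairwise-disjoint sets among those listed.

B2, B6, B10 are pairwise disjoint (B2={3,4,5}; B6={7,10,11}; B10={6,9,12}).
Every remaining set overlaps one of these, and no 4 of the listed sets are pairwise disjoint, so 3 is the maximum.

3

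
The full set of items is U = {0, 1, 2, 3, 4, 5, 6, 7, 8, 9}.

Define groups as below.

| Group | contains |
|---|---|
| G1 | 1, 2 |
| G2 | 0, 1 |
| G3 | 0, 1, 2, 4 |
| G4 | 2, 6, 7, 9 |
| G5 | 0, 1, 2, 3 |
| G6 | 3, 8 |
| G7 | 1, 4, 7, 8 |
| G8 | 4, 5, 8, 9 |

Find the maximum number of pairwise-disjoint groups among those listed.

3

G2, G4, G6 are pairwise disjoint (G2={0,1}; G4={2,6,7,9}; G6={3,8}).
Every remaining group overlaps one of these, and no 4 of the listed groups are pairwise disjoint, so 3 is the maximum.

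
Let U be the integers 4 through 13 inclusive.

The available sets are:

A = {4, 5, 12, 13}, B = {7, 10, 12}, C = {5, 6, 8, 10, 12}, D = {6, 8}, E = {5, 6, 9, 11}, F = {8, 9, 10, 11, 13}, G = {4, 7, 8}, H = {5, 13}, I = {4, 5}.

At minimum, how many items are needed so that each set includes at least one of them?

3

T = {5, 7, 8} meets every set (each contains at least one member of T), and |T| = 3.
The sets B, D, I are pairwise disjoint, so any hitting set needs a separate item for each — at least 3. Hence 3 is optimal.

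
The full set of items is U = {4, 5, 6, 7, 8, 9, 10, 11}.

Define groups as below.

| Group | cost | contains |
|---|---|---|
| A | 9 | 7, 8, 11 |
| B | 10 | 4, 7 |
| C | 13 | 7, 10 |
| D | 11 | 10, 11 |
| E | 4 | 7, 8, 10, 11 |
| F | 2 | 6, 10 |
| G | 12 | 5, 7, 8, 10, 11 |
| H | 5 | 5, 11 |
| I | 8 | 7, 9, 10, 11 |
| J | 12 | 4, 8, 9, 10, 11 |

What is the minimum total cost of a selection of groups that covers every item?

23

E, F, H, J together cover every item (E ∪ F ∪ H ∪ J = {4, 5, 6, 7, 8, 9, 10, 11}); total cost 4 + 2 + 5 + 12 = 23.
No covering selection has total cost below 23.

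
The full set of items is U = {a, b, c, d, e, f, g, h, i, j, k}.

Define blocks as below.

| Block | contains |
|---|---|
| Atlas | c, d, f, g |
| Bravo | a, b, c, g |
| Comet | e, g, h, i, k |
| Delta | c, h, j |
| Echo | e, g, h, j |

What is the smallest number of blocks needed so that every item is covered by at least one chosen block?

Take {Atlas, Bravo, Comet, Echo}. Their union is {a, b, c, d, e, f, g, h, i, j, k}, which is all 11 items.
No 3 of the 5 blocks cover everything (all 10 combinations miss at least one item), so 4 is optimal.

4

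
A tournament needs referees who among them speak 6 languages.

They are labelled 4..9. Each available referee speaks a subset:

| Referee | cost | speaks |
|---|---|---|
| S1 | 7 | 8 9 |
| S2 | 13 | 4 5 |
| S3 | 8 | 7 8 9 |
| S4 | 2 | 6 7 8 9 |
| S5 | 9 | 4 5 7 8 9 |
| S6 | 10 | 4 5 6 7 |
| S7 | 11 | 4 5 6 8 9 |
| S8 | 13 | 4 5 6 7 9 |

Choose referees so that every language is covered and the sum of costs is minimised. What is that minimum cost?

11

S4, S5 together cover every language (S4 ∪ S5 = {4, 5, 6, 7, 8, 9}); total cost 2 + 9 = 11.
No covering selection has total cost below 11.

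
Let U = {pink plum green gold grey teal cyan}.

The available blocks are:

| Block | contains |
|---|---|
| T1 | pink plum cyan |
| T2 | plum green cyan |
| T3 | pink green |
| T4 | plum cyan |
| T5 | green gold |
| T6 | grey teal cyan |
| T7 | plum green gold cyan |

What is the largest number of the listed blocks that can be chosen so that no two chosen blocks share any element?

T3, T6 are pairwise disjoint (T3={pink,green}; T6={grey,teal,cyan}).
Every remaining block overlaps one of these, and no 3 of the listed blocks are pairwise disjoint, so 2 is the maximum.

2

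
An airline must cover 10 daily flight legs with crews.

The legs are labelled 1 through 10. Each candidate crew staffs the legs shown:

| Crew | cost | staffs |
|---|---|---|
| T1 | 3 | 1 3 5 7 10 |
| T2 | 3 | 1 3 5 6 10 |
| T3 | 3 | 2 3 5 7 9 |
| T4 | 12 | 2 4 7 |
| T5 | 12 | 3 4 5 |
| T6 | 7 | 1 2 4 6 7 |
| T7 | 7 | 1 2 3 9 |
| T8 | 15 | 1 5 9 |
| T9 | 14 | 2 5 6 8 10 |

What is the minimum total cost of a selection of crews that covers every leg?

T3, T6, T9 together cover every leg (T3 ∪ T6 ∪ T9 = {1, 2, 3, 4, 5, 6, 7, 8, 9, 10}); total cost 3 + 7 + 14 = 24.
The greedy pick T1, T3, T2, T6, T9 costs 30; no covering selection beats 24.

24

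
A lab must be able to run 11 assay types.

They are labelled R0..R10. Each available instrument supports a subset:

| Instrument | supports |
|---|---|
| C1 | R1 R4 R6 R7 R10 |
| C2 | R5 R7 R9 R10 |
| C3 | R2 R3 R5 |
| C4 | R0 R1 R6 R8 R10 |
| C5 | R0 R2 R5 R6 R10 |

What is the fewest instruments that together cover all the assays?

4

Take {C1, C2, C3, C4}. Their union is {R0, R1, R2, R3, R4, R5, R6, R7, R8, R9, R10}, which is all 11 assays.
No 3 of the 5 instruments cover everything (all 10 combinations miss at least one assay), so 4 is optimal.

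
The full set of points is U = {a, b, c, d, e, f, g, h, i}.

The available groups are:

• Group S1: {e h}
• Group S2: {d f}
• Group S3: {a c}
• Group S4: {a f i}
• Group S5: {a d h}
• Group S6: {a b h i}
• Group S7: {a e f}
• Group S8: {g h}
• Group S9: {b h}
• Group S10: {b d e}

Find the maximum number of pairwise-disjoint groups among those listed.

S2, S3, S9 are pairwise disjoint (S2={d,f}; S3={a,c}; S9={b,h}).
Every remaining group overlaps one of these, and no 4 of the listed groups are pairwise disjoint, so 3 is the maximum.

3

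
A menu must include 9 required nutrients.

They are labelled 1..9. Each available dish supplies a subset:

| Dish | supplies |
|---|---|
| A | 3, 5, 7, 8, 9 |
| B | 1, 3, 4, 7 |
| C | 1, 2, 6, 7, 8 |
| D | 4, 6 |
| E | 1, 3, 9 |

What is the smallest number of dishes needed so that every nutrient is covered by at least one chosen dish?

A and C and D together: A ∪ C ∪ D = {1, 2, 3, 4, 5, 6, 7, 8, 9} — every nutrient is covered.
Only C contains 2, so C is forced; the remaining 4 nutrients need at least 2 more dishes (each remaining dish adds at most 3) — so at least 3 dishes are needed, and 3 is optimal.

3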